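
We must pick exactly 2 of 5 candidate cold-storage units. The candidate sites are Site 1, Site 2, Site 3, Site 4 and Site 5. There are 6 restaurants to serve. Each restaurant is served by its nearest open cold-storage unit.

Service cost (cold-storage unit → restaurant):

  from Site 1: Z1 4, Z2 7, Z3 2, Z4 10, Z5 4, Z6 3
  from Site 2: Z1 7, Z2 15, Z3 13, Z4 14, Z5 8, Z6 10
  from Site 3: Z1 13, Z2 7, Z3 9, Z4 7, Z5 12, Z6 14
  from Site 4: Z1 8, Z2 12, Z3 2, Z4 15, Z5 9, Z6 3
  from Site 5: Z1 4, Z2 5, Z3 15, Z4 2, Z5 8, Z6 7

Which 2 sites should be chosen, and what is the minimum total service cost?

With exactly 2 open, each restaurant uses its cheapest among the chosen.
{Site 1, Site 5}: Z1→Site 1 4, Z2→Site 5 5, Z3→Site 1 2, Z4→Site 5 2, Z5→Site 1 4, Z6→Site 1 3. Service cost 20.
{Site 4, Site 5}: service cost 24
{Site 1, Site 3}: service cost 27
Among all 10 size-2 choices, {Site 1, Site 5} is lowest.

Choose Site 1 and Site 5; total service cost 20.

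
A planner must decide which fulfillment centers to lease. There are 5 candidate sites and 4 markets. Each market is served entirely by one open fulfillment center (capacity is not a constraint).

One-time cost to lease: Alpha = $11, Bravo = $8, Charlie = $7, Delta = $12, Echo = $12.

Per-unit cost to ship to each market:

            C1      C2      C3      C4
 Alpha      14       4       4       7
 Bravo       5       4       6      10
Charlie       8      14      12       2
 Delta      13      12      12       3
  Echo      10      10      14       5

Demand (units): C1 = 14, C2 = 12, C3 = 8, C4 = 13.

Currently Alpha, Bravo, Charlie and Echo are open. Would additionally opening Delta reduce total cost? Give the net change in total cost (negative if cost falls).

No — net change +12 (cost rises by 12).

Current service cost with {Alpha, Bravo, Charlie, Echo}: 176.
Adding Delta: each market re-picks its cheapest; new service cost 176, saving 0.
Extra fixed cost: 12. Net change = 12 − 0 = 12.
(Totals: 214 → 226.)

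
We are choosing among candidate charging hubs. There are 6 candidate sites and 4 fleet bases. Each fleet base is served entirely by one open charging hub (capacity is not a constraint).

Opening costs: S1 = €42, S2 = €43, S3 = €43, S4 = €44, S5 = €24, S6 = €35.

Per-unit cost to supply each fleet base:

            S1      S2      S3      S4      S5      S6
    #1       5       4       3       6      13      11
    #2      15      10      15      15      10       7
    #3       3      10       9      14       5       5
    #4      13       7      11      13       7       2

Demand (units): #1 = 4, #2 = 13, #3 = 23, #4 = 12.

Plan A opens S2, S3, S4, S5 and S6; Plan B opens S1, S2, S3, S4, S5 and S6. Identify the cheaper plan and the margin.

Plan A: {S2, S3, S4, S5, S6}: #1→S3 3·4=12, #2→S6 7·13=91, #3→S5 5·23=115, #4→S6 2·12=24. Service 242; fixed 189; total 431.
Plan B: {S1, S2, S3, S4, S5, S6}: #1→S3 3·4=12, #2→S6 7·13=91, #3→S1 3·23=69, #4→S6 2·12=24. Service 196; fixed 231; total 427.
Difference: |431 − 427| = 4.

Plan B is cheaper by 4.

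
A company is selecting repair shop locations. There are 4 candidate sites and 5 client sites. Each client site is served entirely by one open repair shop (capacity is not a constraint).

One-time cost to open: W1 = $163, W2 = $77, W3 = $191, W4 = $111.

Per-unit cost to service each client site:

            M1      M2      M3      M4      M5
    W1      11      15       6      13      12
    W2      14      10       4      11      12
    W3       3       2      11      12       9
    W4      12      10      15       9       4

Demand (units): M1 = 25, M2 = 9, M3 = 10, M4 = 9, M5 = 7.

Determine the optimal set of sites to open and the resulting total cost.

Open W2 and W3; minimum total cost 563.

For any fixed open set, each client site goes to its cheapest open site; total = fixed + service.
{W2, W3}: M1→W3 3·25=75, M2→W3 2·9=18, M3→W2 4·10=40, M4→W2 11·9=99, M5→W3 9·7=63. Service 295; fixed 268; total 563.
{W3}: service 374 + fixed 191 = 565
{W3, W4}: service 312 + fixed 302 = 614
{W1, W2, W3, W4}: service 242 + fixed 542 = 784
No other subset beats 563.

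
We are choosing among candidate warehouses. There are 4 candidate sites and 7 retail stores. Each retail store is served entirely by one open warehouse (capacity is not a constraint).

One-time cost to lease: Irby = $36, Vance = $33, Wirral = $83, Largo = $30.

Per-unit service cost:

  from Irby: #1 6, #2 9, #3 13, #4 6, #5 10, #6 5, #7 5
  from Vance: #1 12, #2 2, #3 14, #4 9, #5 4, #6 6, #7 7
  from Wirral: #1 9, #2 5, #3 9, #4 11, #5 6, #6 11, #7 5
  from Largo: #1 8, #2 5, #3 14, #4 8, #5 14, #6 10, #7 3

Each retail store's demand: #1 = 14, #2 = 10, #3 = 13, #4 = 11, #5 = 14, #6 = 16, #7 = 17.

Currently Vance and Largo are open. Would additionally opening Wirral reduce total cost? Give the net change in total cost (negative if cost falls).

No — net change +18 (cost rises by 18).

Current service cost with {Vance, Largo}: 605.
Adding Wirral: each retail store re-picks its cheapest; new service cost 540, saving 65.
Extra fixed cost: 83. Net change = 83 − 65 = 18.
(Totals: 668 → 686.)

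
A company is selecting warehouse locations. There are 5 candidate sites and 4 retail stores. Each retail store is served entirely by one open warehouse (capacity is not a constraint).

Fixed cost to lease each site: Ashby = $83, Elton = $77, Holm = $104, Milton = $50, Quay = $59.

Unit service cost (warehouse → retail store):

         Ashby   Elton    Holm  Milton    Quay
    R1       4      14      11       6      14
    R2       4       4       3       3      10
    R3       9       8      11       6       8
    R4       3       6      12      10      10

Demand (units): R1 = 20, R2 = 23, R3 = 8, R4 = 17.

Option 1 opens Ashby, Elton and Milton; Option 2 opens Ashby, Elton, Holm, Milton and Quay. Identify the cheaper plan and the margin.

Option 1: {Ashby, Elton, Milton}: R1→Ashby 4·20=80, R2→Milton 3·23=69, R3→Milton 6·8=48, R4→Ashby 3·17=51. Service 248; fixed 210; total 458.
Option 2: {Ashby, Elton, Holm, Milton, Quay}: R1→Ashby 4·20=80, R2→Holm 3·23=69, R3→Milton 6·8=48, R4→Ashby 3·17=51. Service 248; fixed 373; total 621.
Difference: |458 − 621| = 163.

Option 1 is cheaper by 163.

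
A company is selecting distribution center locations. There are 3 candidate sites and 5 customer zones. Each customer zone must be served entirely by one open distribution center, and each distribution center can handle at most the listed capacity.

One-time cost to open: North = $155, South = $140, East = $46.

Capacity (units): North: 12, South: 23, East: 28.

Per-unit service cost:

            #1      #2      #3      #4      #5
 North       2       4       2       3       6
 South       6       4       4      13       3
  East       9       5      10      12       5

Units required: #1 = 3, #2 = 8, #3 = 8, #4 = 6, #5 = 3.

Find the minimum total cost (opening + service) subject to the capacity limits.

Minimum total cost: 280

Open {East}: #1→East 9·3=27, #2→East 5·8=40, #3→East 10·8=80, #4→East 12·6=72, #5→East 5·3=15.
Loads: East carries 28/28. Service 234; fixed 46; total 280.
Next best feasible plan costs 349.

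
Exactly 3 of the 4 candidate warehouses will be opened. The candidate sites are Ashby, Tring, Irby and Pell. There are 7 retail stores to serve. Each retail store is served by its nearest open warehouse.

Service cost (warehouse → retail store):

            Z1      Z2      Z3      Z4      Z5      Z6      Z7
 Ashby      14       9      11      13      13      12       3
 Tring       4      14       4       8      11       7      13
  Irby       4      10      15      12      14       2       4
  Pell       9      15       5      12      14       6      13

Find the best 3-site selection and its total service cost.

With exactly 3 open, each retail store uses its cheapest among the chosen.
{Ashby, Tring, Irby}: Z1→Tring 4, Z2→Ashby 9, Z3→Tring 4, Z4→Tring 8, Z5→Tring 11, Z6→Irby 2, Z7→Ashby 3. Service cost 41.
{Tring, Irby, Pell}: service cost 43
{Ashby, Tring, Pell}: service cost 45
Among all 4 size-3 choices, {Ashby, Tring, Irby} is lowest.

Choose Ashby, Tring and Irby; total service cost 41.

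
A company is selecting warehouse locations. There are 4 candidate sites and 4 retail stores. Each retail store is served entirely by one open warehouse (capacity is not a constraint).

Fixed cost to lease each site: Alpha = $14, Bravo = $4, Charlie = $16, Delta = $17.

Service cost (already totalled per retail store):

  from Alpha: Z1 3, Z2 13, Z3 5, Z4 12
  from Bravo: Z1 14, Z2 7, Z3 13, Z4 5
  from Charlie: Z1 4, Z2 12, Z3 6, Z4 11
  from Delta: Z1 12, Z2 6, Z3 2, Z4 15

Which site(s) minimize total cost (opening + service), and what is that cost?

Open Alpha and Bravo; minimum total cost 38.

For any fixed open set, each retail store goes to its cheapest open site; total = fixed + service.
{Alpha, Bravo}: Z1→Alpha 3, Z2→Bravo 7, Z3→Alpha 5, Z4→Bravo 5. Service 20; fixed 18; total 38.
{Bravo, Charlie}: service 22 + fixed 20 = 42
{Bravo}: service 39 + fixed 4 = 43
{Alpha, Bravo, Charlie, Delta}: Z1→Alpha 3, Z2→Delta 6, Z3→Delta 2, Z4→Bravo 5. Service 16; fixed 51; total 67.
No other subset beats 38.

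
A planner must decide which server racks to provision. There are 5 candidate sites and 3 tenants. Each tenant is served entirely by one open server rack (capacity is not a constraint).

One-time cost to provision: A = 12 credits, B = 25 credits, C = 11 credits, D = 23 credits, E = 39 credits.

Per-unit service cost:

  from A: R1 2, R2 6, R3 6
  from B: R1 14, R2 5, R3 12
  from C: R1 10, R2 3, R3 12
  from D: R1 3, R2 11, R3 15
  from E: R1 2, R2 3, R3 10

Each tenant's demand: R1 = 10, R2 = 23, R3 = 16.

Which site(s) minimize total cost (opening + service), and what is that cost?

For any fixed open set, each tenant goes to its cheapest open site; total = fixed + service.
{A, C}: R1→A 2·10=20, R2→C 3·23=69, R3→A 6·16=96. Service 185; fixed 23; total 208.
{A, C, D}: service 185 + fixed 46 = 231
{A, B, C}: service 185 + fixed 48 = 233
{A, B, C, D, E}: service 185 + fixed 110 = 295
No other subset beats 208.

Open A and C; minimum total cost 208.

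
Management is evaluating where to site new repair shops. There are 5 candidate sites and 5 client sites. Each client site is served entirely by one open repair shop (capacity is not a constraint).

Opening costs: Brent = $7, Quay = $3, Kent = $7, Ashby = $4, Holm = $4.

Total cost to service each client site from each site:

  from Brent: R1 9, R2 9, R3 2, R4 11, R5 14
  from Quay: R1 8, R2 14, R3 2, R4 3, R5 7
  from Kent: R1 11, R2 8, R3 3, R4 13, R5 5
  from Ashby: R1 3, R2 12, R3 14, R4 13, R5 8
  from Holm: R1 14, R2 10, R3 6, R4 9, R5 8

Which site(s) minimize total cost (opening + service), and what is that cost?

For any fixed open set, each client site goes to its cheapest open site; total = fixed + service.
{Quay, Ashby}: R1→Ashby 3, R2→Ashby 12, R3→Quay 2, R4→Quay 3, R5→Quay 7. Service 27; fixed 7; total 34.
{Quay, Kent, Ashby}: R1→Ashby 3, R2→Kent 8, R3→Quay 2, R4→Quay 3, R5→Kent 5. Service 21; fixed 14; total 35.
{Quay, Kent}: service 26 + fixed 10 = 36
{Brent, Quay, Kent, Ashby, Holm}: R1→Ashby 3, R2→Kent 8, R3→Brent 2, R4→Quay 3, R5→Kent 5. Service 21; fixed 25; total 46.
No other subset beats 34.

Open Quay and Ashby; minimum total cost 34.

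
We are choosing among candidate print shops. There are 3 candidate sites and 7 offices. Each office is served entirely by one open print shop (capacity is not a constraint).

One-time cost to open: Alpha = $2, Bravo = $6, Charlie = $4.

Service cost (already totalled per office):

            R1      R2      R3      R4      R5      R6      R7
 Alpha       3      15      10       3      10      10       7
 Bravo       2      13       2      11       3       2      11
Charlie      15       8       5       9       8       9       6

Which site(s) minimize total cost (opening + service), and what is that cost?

For any fixed open set, each office goes to its cheapest open site; total = fixed + service.
{Alpha, Bravo, Charlie}: R1→Bravo 2, R2→Charlie 8, R3→Bravo 2, R4→Alpha 3, R5→Bravo 3, R6→Bravo 2, R7→Charlie 6. Service 26; fixed 12; total 38.
{Alpha, Bravo}: service 32 + fixed 8 = 40
{Bravo, Charlie}: service 32 + fixed 10 = 42
{Alpha}: service 58 + fixed 2 = 60
No other subset beats 38.

Open Alpha, Bravo and Charlie; minimum total cost 38.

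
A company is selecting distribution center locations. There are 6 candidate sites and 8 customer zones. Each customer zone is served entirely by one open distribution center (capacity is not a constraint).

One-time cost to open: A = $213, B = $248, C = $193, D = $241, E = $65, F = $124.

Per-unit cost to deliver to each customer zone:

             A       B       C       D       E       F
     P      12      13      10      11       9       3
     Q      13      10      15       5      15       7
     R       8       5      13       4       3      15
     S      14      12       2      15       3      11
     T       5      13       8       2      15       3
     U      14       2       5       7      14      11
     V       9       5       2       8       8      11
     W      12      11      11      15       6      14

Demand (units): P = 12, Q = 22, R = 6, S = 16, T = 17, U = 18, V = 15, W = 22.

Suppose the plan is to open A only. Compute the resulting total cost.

Each customer zone is assigned to its cheapest site among the open ones.
{A}: P→A 12·12=144, Q→A 13·22=286, R→A 8·6=48, S→A 14·16=224, T→A 5·17=85, U→A 14·18=252, V→A 9·15=135, W→A 12·22=264. Service 1438; fixed 213; total 1651.

Total cost: 1651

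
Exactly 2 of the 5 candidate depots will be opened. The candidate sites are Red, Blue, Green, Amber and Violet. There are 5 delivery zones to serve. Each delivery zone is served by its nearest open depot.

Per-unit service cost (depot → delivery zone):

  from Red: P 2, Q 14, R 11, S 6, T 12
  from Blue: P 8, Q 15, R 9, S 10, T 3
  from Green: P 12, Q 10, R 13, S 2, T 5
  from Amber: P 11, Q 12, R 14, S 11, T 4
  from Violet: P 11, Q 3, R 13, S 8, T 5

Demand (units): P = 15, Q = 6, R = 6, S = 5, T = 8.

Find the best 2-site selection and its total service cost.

Choose Red and Violet; total service cost 184.

With exactly 2 open, each delivery zone uses its cheapest among the chosen.
{Red, Violet}: P→Red 2·15=30, Q→Violet 3·6=18, R→Red 11·6=66, S→Red 6·5=30, T→Violet 5·8=40. Service cost 184.
{Red, Green}: service cost 206
{Red, Blue}: service cost 222
Among all 10 size-2 choices, {Red, Violet} is lowest.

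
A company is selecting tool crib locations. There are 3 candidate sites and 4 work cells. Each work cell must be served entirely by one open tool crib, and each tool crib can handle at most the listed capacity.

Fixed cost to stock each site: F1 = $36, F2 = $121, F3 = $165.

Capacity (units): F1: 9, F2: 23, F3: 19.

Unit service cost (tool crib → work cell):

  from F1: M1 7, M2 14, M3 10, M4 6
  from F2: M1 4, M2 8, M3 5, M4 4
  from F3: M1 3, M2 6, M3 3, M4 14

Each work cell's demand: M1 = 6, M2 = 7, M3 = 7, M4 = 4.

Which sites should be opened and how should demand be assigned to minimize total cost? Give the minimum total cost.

Open {F1, F2}: M1→F2 4·6=24, M2→F2 8·7=56, M3→F2 5·7=35, M4→F1 6·4=24.
Loads: F1 carries 4/9, F2 carries 20/23. Service 139; fixed 157; total 296.
Next best feasible plan costs 306.

Minimum total cost: 296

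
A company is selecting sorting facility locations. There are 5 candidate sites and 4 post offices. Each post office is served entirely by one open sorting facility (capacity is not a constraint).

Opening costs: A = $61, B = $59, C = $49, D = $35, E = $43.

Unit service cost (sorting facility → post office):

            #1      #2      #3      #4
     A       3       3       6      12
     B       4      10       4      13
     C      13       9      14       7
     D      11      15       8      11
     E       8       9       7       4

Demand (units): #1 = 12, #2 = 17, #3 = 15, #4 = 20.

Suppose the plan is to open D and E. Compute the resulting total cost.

Each post office is assigned to its cheapest site among the open ones.
{D, E}: #1→E 8·12=96, #2→E 9·17=153, #3→E 7·15=105, #4→E 4·20=80. Service 434; fixed 78; total 512.

Total cost: 512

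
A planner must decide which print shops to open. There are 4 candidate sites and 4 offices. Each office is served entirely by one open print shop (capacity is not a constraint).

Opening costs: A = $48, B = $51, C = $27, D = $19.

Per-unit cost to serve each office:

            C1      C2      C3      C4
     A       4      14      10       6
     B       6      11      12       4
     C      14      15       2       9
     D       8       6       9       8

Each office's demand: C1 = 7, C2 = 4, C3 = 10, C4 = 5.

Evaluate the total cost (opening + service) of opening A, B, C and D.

Total cost: 237

Each office is assigned to its cheapest site among the open ones.
{A, B, C, D}: C1→A 4·7=28, C2→D 6·4=24, C3→C 2·10=20, C4→B 4·5=20. Service 92; fixed 145; total 237.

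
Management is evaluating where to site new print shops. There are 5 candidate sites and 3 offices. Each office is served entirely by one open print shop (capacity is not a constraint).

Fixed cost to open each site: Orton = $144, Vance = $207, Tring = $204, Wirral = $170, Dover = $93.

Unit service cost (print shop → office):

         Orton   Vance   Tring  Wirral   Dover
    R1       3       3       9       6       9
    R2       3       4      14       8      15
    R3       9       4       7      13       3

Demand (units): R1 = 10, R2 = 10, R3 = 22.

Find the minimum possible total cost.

Minimum total cost: 363

For any fixed open set, each office goes to its cheapest open site; total = fixed + service.
{Orton, Dover}: R1→Orton 3·10=30, R2→Orton 3·10=30, R3→Dover 3·22=66. Service 126; fixed 237; total 363.
{Vance}: service 158 + fixed 207 = 365
{Dover}: service 306 + fixed 93 = 399
{Orton, Vance, Tring, Wirral, Dover}: R1→Orton 3·10=30, R2→Orton 3·10=30, R3→Dover 3·22=66. Service 126; fixed 818; total 944.
No other subset beats 363.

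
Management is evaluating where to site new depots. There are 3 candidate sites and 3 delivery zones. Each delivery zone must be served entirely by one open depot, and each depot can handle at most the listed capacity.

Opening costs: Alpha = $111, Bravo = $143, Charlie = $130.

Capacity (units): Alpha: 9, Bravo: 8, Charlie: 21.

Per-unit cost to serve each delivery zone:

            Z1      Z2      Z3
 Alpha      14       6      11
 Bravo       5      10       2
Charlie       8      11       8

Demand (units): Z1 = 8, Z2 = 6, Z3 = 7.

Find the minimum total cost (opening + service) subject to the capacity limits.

Open {Charlie}: Z1→Charlie 8·8=64, Z2→Charlie 11·6=66, Z3→Charlie 8·7=56.
Loads: Charlie carries 21/21. Service 186; fixed 130; total 316.
Next best feasible plan costs 397.

Minimum total cost: 316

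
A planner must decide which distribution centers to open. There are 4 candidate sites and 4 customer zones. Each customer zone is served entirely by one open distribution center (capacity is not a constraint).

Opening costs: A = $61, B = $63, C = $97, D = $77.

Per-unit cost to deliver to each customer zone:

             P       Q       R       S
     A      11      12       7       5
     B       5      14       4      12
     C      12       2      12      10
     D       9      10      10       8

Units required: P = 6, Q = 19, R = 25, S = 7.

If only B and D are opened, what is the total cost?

Each customer zone is assigned to its cheapest site among the open ones.
{B, D}: P→B 5·6=30, Q→D 10·19=190, R→B 4·25=100, S→D 8·7=56. Service 376; fixed 140; total 516.

Total cost: 516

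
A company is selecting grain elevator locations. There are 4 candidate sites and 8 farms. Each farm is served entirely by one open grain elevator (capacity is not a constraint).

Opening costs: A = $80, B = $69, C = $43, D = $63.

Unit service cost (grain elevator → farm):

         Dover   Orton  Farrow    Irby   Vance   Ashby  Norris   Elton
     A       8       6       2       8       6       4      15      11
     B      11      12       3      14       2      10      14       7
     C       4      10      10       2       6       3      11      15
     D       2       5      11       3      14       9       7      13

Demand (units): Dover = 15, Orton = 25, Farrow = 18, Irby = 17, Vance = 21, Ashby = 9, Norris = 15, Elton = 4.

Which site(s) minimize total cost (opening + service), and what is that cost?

Open B, C and D; minimum total cost 620.

For any fixed open set, each farm goes to its cheapest open site; total = fixed + service.
{B, C, D}: Dover→D 2·15=30, Orton→D 5·25=125, Farrow→B 3·18=54, Irby→C 2·17=34, Vance→B 2·21=42, Ashby→C 3·9=27, Norris→D 7·15=105, Elton→B 7·4=28. Service 445; fixed 175; total 620.
{B, D}: Dover→D 2·15=30, Orton→D 5·25=125, Farrow→B 3·18=54, Irby→D 3·17=51, Vance→B 2·21=42, Ashby→D 9·9=81, Norris→D 7·15=105, Elton→B 7·4=28. Service 516; fixed 132; total 648.
{A, B, D}: Dover→D 2·15=30, Orton→D 5·25=125, Farrow→A 2·18=36, Irby→D 3·17=51, Vance→B 2·21=42, Ashby→A 4·9=36, Norris→D 7·15=105, Elton→B 7·4=28. Service 453; fixed 212; total 665.
{A, B, C, D}: service 427 + fixed 255 = 682
No other subset beats 620.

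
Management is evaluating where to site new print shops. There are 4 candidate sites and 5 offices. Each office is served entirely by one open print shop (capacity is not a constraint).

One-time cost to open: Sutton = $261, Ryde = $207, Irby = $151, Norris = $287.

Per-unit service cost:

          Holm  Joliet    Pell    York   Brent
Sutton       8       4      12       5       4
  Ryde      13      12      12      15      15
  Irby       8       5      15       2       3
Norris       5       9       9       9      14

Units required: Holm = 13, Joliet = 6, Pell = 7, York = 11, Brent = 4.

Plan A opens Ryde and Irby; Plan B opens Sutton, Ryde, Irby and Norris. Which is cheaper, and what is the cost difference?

Plan A: {Ryde, Irby}: Holm→Irby 8·13=104, Joliet→Irby 5·6=30, Pell→Ryde 12·7=84, York→Irby 2·11=22, Brent→Irby 3·4=12. Service 252; fixed 358; total 610.
Plan B: {Sutton, Ryde, Irby, Norris}: Holm→Norris 5·13=65, Joliet→Sutton 4·6=24, Pell→Norris 9·7=63, York→Irby 2·11=22, Brent→Irby 3·4=12. Service 186; fixed 906; total 1092.
Difference: |610 − 1092| = 482.

Plan A is cheaper by 482.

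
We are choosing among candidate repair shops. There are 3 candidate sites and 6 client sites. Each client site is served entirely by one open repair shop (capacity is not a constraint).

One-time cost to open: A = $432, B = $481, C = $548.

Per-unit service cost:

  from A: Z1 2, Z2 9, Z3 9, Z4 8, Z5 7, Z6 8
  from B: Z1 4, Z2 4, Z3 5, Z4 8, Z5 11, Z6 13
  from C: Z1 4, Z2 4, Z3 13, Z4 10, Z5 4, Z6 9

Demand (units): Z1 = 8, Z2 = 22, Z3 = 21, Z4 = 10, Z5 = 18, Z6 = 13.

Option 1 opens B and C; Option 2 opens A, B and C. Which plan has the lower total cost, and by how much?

Option 1 is cheaper by 403.

Option 1: {B, C}: Z1→B 4·8=32, Z2→B 4·22=88, Z3→B 5·21=105, Z4→B 8·10=80, Z5→C 4·18=72, Z6→C 9·13=117. Service 494; fixed 1029; total 1523.
Option 2: {A, B, C}: Z1→A 2·8=16, Z2→B 4·22=88, Z3→B 5·21=105, Z4→A 8·10=80, Z5→C 4·18=72, Z6→A 8·13=104. Service 465; fixed 1461; total 1926.
Difference: |1523 − 1926| = 403.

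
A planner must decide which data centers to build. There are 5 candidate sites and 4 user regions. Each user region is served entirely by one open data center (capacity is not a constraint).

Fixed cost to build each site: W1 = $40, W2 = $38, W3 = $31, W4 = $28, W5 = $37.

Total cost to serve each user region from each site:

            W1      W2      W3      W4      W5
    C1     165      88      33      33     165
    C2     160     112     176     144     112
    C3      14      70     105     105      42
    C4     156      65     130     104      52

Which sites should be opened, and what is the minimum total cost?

For any fixed open set, each user region goes to its cheapest open site; total = fixed + service.
{W4, W5}: C1→W4 33, C2→W5 112, C3→W5 42, C4→W5 52. Service 239; fixed 65; total 304.
{W3, W5}: C1→W3 33, C2→W5 112, C3→W5 42, C4→W5 52. Service 239; fixed 68; total 307.
{W1, W4, W5}: service 211 + fixed 105 = 316
{W1, W2, W3, W4, W5}: service 211 + fixed 174 = 385
No other subset beats 304.

Open W4 and W5; minimum total cost 304.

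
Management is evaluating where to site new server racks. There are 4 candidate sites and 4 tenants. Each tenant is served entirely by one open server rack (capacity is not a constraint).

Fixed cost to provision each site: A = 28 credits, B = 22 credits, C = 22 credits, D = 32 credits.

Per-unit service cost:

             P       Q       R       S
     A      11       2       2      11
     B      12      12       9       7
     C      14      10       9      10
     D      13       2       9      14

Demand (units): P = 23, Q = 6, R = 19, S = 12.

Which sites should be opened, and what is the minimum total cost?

For any fixed open set, each tenant goes to its cheapest open site; total = fixed + service.
{A, B}: P→A 11·23=253, Q→A 2·6=12, R→A 2·19=38, S→B 7·12=84. Service 387; fixed 50; total 437.
{A, B, C}: service 387 + fixed 72 = 459
{A}: P→A 11·23=253, Q→A 2·6=12, R→A 2·19=38, S→A 11·12=132. Service 435; fixed 28; total 463.
{A, B, C, D}: service 387 + fixed 104 = 491
No other subset beats 437.

Open A and B; minimum total cost 437.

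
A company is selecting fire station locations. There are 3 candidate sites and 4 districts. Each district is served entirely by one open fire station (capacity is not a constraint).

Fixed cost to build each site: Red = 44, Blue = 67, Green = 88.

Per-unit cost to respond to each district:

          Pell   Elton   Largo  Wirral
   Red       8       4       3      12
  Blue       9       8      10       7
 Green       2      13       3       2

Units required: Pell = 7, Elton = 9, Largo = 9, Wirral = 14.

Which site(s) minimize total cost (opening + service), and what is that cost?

For any fixed open set, each district goes to its cheapest open site; total = fixed + service.
{Red, Green}: Pell→Green 2·7=14, Elton→Red 4·9=36, Largo→Red 3·9=27, Wirral→Green 2·14=28. Service 105; fixed 132; total 237.
{Green}: service 186 + fixed 88 = 274
{Blue, Green}: service 141 + fixed 155 = 296
{Red, Blue, Green}: service 105 + fixed 199 = 304
(All 7 nonempty subsets were checked; Red and Green is lowest.)

Open Red and Green; minimum total cost 237.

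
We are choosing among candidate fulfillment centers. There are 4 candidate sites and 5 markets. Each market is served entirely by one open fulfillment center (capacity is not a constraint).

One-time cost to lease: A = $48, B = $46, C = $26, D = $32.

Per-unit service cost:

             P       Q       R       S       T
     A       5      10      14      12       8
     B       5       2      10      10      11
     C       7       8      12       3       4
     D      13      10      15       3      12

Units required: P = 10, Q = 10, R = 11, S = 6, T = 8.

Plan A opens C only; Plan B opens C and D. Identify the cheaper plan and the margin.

Plan A: {C}: P→C 7·10=70, Q→C 8·10=80, R→C 12·11=132, S→C 3·6=18, T→C 4·8=32. Service 332; fixed 26; total 358.
Plan B: {C, D}: P→C 7·10=70, Q→C 8·10=80, R→C 12·11=132, S→C 3·6=18, T→C 4·8=32. Service 332; fixed 58; total 390.
Difference: |358 − 390| = 32.

Plan A is cheaper by 32.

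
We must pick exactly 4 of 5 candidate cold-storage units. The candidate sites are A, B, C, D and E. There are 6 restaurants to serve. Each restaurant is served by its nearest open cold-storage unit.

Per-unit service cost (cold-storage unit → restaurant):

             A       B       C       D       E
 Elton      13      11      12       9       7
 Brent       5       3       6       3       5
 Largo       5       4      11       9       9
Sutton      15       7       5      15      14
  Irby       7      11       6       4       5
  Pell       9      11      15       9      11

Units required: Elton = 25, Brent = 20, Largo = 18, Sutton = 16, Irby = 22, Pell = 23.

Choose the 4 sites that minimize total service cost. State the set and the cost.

With exactly 4 open, each restaurant uses its cheapest among the chosen.
{B, C, D, E}: Elton→E 7·25=175, Brent→B 3·20=60, Largo→B 4·18=72, Sutton→C 5·16=80, Irby→D 4·22=88, Pell→D 9·23=207. Service cost 682.
{A, C, D, E}: service cost 700
{A, B, C, E}: service cost 704
Among all 5 size-4 choices, {B, C, D, E} is lowest.

Choose B, C, D and E; total service cost 682.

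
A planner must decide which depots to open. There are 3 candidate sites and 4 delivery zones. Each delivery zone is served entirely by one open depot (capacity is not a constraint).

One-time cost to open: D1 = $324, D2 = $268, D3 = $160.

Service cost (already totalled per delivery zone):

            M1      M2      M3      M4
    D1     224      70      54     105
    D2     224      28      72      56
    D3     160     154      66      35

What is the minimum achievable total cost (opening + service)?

For any fixed open set, each delivery zone goes to its cheapest open site; total = fixed + service.
{D3}: M1→D3 160, M2→D3 154, M3→D3 66, M4→D3 35. Service 415; fixed 160; total 575.
{D2}: service 380 + fixed 268 = 648
{D2, D3}: service 289 + fixed 428 = 717
{D1, D2, D3}: M1→D3 160, M2→D2 28, M3→D1 54, M4→D3 35. Service 277; fixed 752; total 1029.
No other subset beats 575.

Minimum total cost: 575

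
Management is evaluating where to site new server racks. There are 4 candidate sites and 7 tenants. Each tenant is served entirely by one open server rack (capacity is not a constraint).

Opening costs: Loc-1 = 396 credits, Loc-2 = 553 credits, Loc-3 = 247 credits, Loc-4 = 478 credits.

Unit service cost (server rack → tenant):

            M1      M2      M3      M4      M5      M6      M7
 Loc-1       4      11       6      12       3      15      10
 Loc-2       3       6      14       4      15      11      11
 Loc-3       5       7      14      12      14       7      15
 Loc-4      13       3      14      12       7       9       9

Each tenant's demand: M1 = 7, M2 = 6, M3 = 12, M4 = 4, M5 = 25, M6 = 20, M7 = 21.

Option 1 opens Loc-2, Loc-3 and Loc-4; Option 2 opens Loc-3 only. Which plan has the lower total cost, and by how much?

Option 1: {Loc-2, Loc-3, Loc-4}: M1→Loc-2 3·7=21, M2→Loc-4 3·6=18, M3→Loc-2 14·12=168, M4→Loc-2 4·4=16, M5→Loc-4 7·25=175, M6→Loc-3 7·20=140, M7→Loc-4 9·21=189. Service 727; fixed 1278; total 2005.
Option 2: {Loc-3}: M1→Loc-3 5·7=35, M2→Loc-3 7·6=42, M3→Loc-3 14·12=168, M4→Loc-3 12·4=48, M5→Loc-3 14·25=350, M6→Loc-3 7·20=140, M7→Loc-3 15·21=315. Service 1098; fixed 247; total 1345.
Difference: |2005 − 1345| = 660.

Option 2 is cheaper by 660.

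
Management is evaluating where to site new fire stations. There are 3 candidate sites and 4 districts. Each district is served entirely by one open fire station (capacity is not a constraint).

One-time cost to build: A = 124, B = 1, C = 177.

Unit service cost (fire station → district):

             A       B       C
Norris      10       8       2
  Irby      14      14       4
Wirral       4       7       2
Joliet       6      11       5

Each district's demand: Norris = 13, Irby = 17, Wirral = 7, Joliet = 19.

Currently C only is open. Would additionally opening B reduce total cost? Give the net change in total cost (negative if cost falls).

No — net change +1 (cost rises by 1).

Current service cost with {C}: 203.
Adding B: each district re-picks its cheapest; new service cost 203, saving 0.
Extra fixed cost: 1. Net change = 1 − 0 = 1.
(Totals: 380 → 381.)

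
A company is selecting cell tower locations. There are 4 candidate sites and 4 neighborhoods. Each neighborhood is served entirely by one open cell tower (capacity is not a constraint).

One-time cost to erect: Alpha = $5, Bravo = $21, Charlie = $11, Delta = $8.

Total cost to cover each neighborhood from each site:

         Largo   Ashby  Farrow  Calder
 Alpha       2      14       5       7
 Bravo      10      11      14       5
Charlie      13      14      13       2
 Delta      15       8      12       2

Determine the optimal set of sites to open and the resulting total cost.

For any fixed open set, each neighborhood goes to its cheapest open site; total = fixed + service.
{Alpha, Delta}: Largo→Alpha 2, Ashby→Delta 8, Farrow→Alpha 5, Calder→Delta 2. Service 17; fixed 13; total 30.
{Alpha}: service 28 + fixed 5 = 33
{Alpha, Charlie}: service 23 + fixed 16 = 39
{Alpha, Bravo, Charlie, Delta}: Largo→Alpha 2, Ashby→Delta 8, Farrow→Alpha 5, Calder→Charlie 2. Service 17; fixed 45; total 62.
(All 15 nonempty subsets were checked; Alpha and Delta is lowest.)

Open Alpha and Delta; minimum total cost 30.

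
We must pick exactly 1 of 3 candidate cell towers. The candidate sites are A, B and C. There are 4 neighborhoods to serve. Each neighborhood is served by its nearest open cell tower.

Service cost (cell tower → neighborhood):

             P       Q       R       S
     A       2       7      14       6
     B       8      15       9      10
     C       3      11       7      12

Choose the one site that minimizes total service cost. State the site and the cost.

With exactly 1 open, each neighborhood uses its cheapest among the chosen.
{A}: P→A 2, Q→A 7, R→A 14, S→A 6. Service cost 29.
{C}: service cost 33
{B}: service cost 42
Among all 3 size-1 choices, {A} is lowest.

Choose A only; total service cost 29.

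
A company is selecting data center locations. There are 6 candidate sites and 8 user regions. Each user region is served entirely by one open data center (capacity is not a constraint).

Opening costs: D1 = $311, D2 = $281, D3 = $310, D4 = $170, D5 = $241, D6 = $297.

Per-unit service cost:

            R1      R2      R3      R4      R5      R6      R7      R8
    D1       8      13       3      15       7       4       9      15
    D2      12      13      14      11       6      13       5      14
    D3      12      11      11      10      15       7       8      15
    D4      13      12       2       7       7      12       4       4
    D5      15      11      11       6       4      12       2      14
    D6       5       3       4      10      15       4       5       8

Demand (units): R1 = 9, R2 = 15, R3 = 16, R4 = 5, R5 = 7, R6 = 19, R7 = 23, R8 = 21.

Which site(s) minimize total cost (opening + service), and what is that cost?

Open D4 and D6; minimum total cost 925.

For any fixed open set, each user region goes to its cheapest open site; total = fixed + service.
{D4, D6}: R1→D6 5·9=45, R2→D6 3·15=45, R3→D4 2·16=32, R4→D4 7·5=35, R5→D4 7·7=49, R6→D6 4·19=76, R7→D4 4·23=92, R8→D4 4·21=84. Service 458; fixed 467; total 925.
{D6}: R1→D6 5·9=45, R2→D6 3·15=45, R3→D6 4·16=64, R4→D6 10·5=50, R5→D6 15·7=105, R6→D6 4·19=76, R7→D6 5·23=115, R8→D6 8·21=168. Service 668; fixed 297; total 965.
{D4}: R1→D4 13·9=117, R2→D4 12·15=180, R3→D4 2·16=32, R4→D4 7·5=35, R5→D4 7·7=49, R6→D4 12·19=228, R7→D4 4·23=92, R8→D4 4·21=84. Service 817; fixed 170; total 987.
{D1, D2, D3, D4, D5, D6}: R1→D6 5·9=45, R2→D6 3·15=45, R3→D4 2·16=32, R4→D5 6·5=30, R5→D5 4·7=28, R6→D1 4·19=76, R7→D5 2·23=46, R8→D4 4·21=84. Service 386; fixed 1610; total 1996.
No other subset beats 925.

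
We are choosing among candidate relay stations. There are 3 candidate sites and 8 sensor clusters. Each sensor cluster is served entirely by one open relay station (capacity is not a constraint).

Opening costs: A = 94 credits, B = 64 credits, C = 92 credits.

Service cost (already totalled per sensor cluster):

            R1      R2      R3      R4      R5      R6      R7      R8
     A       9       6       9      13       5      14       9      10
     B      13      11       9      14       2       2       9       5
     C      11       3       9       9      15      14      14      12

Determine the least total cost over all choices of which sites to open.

For any fixed open set, each sensor cluster goes to its cheapest open site; total = fixed + service.
{B}: R1→B 13, R2→B 11, R3→B 9, R4→B 14, R5→B 2, R6→B 2, R7→B 9, R8→B 5. Service 65; fixed 64; total 129.
{A}: R1→A 9, R2→A 6, R3→A 9, R4→A 13, R5→A 5, R6→A 14, R7→A 9, R8→A 10. Service 75; fixed 94; total 169.
{C}: R1→C 11, R2→C 3, R3→C 9, R4→C 9, R5→C 15, R6→C 14, R7→C 14, R8→C 12. Service 87; fixed 92; total 179.
{A, B, C}: R1→A 9, R2→C 3, R3→A 9, R4→C 9, R5→B 2, R6→B 2, R7→A 9, R8→B 5. Service 48; fixed 250; total 298.
(All 7 nonempty subsets were checked; B only is lowest.)

Minimum total cost: 129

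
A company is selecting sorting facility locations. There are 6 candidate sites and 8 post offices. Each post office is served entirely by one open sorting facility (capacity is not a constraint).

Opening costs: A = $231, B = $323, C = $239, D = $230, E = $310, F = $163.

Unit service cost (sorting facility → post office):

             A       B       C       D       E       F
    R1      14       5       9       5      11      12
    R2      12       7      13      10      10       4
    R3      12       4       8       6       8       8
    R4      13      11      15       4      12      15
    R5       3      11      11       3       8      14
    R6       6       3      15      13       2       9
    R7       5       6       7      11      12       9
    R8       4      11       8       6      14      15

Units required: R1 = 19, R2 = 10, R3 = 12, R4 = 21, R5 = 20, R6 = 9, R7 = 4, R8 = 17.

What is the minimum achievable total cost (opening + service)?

Minimum total cost: 904

For any fixed open set, each post office goes to its cheapest open site; total = fixed + service.
{D}: R1→D 5·19=95, R2→D 10·10=100, R3→D 6·12=72, R4→D 4·21=84, R5→D 3·20=60, R6→D 13·9=117, R7→D 11·4=44, R8→D 6·17=102. Service 674; fixed 230; total 904.
{D, F}: R1→D 5·19=95, R2→F 4·10=40, R3→D 6·12=72, R4→D 4·21=84, R5→D 3·20=60, R6→F 9·9=81, R7→F 9·4=36, R8→D 6·17=102. Service 570; fixed 393; total 963.
{A, D}: R1→D 5·19=95, R2→D 10·10=100, R3→D 6·12=72, R4→D 4·21=84, R5→A 3·20=60, R6→A 6·9=54, R7→A 5·4=20, R8→A 4·17=68. Service 553; fixed 461; total 1014.
{A, B, C, D, E, F}: service 433 + fixed 1496 = 1929
No other subset beats 904.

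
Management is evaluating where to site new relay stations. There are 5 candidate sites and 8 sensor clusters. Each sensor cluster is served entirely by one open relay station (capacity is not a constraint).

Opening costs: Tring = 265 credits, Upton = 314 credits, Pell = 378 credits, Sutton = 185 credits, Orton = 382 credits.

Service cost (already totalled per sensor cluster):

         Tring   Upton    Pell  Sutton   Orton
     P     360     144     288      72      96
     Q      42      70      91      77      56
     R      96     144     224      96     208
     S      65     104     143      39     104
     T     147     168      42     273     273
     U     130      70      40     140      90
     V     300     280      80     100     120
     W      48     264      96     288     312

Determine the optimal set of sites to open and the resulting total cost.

For any fixed open set, each sensor cluster goes to its cheapest open site; total = fixed + service.
{Pell, Sutton}: P→Sutton 72, Q→Sutton 77, R→Sutton 96, S→Sutton 39, T→Pell 42, U→Pell 40, V→Pell 80, W→Pell 96. Service 542; fixed 563; total 1105.
{Tring, Sutton}: service 674 + fixed 450 = 1124
{Sutton}: service 1085 + fixed 185 = 1270
{Tring, Upton, Pell, Sutton, Orton}: service 459 + fixed 1524 = 1983
No other subset beats 1105.

Open Pell and Sutton; minimum total cost 1105.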